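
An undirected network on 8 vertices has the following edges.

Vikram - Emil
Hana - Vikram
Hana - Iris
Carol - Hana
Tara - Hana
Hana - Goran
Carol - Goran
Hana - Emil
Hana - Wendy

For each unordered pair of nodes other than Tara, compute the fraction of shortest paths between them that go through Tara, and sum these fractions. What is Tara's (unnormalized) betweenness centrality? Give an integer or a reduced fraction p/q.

0

No shortest path between any pair of other nodes passes through Tara.
Summing the contributions gives betweenness(Tara) = 0.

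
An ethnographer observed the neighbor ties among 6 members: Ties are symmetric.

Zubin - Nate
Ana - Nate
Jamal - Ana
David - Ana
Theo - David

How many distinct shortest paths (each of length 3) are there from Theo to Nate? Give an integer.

The shortest distance is 3, and the only length-3 path is Theo–David–Ana–Nate. So there is exactly 1 shortest path.

1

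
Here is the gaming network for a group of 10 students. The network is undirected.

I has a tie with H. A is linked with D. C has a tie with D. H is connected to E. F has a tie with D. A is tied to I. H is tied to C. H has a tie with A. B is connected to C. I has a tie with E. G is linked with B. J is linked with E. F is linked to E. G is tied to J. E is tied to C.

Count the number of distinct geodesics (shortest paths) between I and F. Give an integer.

The shortest distance is 2, and the only length-2 path is I–E–F. So there is exactly 1 shortest path.

1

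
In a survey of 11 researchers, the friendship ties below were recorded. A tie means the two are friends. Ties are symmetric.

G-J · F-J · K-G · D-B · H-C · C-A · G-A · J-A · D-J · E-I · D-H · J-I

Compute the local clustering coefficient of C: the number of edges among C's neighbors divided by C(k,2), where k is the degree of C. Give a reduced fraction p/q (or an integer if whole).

0

C's neighbors: A and H (k = 2).
Possible neighbor pairs: C(2,2) = 1. Edges among them: none → e = 0.
Clustering(C) = 0/1.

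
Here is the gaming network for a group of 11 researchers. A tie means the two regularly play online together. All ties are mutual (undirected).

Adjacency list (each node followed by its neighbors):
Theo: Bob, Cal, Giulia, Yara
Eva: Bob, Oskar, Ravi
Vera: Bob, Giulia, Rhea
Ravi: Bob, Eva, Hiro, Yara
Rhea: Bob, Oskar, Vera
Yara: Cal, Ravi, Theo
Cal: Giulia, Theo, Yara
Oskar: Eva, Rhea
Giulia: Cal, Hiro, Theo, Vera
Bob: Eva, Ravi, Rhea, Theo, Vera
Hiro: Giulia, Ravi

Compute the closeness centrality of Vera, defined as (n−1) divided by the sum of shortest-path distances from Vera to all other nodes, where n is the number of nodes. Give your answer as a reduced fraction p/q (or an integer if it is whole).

5/9

Distances from Vera: Bob:1, Cal:2, Eva:2, Giulia:1, Hiro:2, Oskar:2, Ravi:2, Rhea:1, Theo:2, Yara:3. Sum = 18.
n = 11, so closeness = 10/18 = 5/9.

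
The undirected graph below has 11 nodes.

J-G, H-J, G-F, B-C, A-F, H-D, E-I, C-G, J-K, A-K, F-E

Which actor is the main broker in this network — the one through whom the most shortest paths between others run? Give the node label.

Unnormalized betweenness of each node: A:3, B:0, C:9, D:0, E:9, F:19, G:25, H:9, I:0, J:19, K:3.
G has the largest value, 25, making it the main broker — the node through which the most shortest paths run.

G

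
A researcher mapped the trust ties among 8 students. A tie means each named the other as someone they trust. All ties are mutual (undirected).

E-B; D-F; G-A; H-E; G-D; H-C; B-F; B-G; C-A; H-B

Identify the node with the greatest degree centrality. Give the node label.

B

Degrees — A:2, B:4, C:2, D:2, E:2, F:2, G:3, H:3.
The maximum is 4, attained only by B.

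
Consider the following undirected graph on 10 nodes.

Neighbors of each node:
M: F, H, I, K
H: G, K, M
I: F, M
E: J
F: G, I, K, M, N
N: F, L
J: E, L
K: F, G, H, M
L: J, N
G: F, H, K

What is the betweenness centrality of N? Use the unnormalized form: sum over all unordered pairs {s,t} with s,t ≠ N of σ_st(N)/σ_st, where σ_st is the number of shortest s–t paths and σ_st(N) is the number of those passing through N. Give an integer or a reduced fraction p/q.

18

Pairs whose geodesics pass through N — F–E: 1; F–J: 1; F–L: 1; K–E: 1; K–J: 1; K–L: 1; I–E: 1; I–J: 1; I–L: 1; M–E: 1; M–J: 1; M–L: 1; H–E: 3/3; H–J: 3/3 … (+4 more pairs).
All other pairs contribute 0.
Summing the contributions gives betweenness(N) = 18.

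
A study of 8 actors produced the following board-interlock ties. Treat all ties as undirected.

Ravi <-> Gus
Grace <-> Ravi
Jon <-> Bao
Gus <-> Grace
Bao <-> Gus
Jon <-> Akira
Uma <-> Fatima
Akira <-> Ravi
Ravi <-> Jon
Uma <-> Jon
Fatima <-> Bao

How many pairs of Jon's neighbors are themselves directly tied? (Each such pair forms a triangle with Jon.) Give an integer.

Jon's neighbors: Akira, Bao, Ravi, and Uma.
Neighbor pairs that are themselves tied: Jon–Akira–Ravi. Each forms one triangle with Jon, for 1 in total.

1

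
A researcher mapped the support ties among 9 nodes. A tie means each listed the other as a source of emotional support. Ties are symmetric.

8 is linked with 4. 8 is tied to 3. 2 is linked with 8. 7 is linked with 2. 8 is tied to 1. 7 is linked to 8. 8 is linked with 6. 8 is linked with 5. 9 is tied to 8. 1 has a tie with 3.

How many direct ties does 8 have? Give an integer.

8 is directly tied to 1, 2, 3, 4, 5, 6, 7, and 9. That is 8 neighbors, so the degree of 8 is 8.

8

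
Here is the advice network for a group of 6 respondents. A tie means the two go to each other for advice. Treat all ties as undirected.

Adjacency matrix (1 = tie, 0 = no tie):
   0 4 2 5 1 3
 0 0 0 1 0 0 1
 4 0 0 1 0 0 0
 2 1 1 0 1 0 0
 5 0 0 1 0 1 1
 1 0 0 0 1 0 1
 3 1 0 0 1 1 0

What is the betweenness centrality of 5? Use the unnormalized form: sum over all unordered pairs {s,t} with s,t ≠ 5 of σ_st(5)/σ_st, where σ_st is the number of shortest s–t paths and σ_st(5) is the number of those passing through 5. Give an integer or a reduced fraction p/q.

Pairs whose geodesics pass through 5 — 4–1: 1; 4–3: 1/2; 2–1: 1; 2–3: 1/2.
All other pairs contribute 0.
Summing the contributions gives betweenness(5) = 3.

3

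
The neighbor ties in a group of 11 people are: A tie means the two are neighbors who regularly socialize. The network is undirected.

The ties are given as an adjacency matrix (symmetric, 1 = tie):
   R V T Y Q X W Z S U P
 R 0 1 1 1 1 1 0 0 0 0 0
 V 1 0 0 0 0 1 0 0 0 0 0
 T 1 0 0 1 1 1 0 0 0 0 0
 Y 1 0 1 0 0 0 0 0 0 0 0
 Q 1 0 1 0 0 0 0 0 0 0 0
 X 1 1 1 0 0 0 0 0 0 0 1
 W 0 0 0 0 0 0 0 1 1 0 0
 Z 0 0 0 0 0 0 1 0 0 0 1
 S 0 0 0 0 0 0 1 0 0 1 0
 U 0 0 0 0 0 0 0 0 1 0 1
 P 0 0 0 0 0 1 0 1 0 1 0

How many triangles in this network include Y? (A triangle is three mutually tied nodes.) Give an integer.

Y's neighbors: R and T.
Neighbor pairs that are themselves tied: Y–R–T. Each forms one triangle with Y, for 1 in total.

1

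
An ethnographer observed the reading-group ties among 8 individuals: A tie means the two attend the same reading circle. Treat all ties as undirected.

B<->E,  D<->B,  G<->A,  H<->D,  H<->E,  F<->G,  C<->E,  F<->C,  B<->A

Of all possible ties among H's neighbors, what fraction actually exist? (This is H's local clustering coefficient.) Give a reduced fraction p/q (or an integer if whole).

H's neighbors: D and E (k = 2).
Possible neighbor pairs: C(2,2) = 1. Edges among them: none → e = 0.
Clustering(H) = 0/1.

0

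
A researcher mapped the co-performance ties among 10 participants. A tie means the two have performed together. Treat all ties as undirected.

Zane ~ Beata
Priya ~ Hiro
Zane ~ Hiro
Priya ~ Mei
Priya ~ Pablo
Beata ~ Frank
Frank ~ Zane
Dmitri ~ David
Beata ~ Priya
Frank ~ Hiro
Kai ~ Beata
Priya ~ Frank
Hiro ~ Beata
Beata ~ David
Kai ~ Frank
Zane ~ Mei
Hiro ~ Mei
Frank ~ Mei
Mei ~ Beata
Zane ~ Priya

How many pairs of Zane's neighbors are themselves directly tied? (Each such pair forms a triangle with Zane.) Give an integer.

Zane's neighbors: Beata, Frank, Hiro, Mei, and Priya.
Neighbor pairs that are themselves tied: Zane–Beata–Frank; Zane–Beata–Hiro; Zane–Beata–Mei; Zane–Beata–Priya; Zane–Frank–Hiro; Zane–Frank–Mei; Zane–Frank–Priya; Zane–Hiro–Mei; Zane–Hiro–Priya; Zane–Mei–Priya. Each forms one triangle with Zane, for 10 in total.

10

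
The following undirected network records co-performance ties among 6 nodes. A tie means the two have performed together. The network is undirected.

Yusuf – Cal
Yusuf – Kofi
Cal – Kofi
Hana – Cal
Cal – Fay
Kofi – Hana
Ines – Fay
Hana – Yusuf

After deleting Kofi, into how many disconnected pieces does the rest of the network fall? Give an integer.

1

Kofi's neighbors (Cal, Hana, and Yusuf) remain reachable from one another through other ties, so the rest of the network stays in one piece.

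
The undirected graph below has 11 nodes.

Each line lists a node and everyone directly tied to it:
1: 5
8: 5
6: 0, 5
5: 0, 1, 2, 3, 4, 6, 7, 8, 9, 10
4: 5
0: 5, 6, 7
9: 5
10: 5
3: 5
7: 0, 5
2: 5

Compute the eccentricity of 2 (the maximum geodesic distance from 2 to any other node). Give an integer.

2

Distances from 2: 0:2, 1:2, 3:2, 4:2, 5:1, 6:2, 7:2, 8:2, 9:2, 10:2.
The largest is 2 (to 4, 10, 1, 8, 6, 7, 9, 0, and 3), so the eccentricity of 2 is 2.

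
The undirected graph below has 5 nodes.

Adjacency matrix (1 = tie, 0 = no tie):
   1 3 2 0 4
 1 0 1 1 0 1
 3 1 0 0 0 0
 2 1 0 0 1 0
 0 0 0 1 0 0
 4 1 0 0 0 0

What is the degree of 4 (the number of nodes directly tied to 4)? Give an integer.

4 is directly tied to 1. That is 1 neighbor, so the degree of 4 is 1.

1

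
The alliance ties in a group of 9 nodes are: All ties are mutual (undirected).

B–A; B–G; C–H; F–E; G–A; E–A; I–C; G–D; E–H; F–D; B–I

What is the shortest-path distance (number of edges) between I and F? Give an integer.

One shortest route is I – B – G – D – F, which uses 4 edges, and at distance 3 from I we only reach {D, E}, which does not include F. So d(I,F) = 4.

4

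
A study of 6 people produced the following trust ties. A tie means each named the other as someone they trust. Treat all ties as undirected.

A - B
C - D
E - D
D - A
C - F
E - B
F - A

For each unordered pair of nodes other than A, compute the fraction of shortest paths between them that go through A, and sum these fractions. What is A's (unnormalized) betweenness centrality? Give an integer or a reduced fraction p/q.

10/3

Pairs whose geodesics pass through A — E–F: 2/3; D–F: 1/2; D–B: 1/2; C–B: 2/3; F–B: 1.
All other pairs contribute 0.
Summing the contributions gives betweenness(A) = 10/3.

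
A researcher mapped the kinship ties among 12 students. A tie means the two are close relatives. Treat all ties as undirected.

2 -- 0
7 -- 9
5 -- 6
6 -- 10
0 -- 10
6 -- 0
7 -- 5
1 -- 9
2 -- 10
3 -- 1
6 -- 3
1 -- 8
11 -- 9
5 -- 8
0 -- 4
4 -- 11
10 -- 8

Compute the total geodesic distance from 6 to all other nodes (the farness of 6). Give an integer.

Distances from 6: 0:1, 1:2, 2:2, 3:1, 4:2, 5:1, 7:2, 8:2, 9:3, 10:1, 11:3.
Sum = 1 + 2 + 2 + 1 + 2 + 1 + 2 + 2 + 3 + 1 + 3 = 20.

20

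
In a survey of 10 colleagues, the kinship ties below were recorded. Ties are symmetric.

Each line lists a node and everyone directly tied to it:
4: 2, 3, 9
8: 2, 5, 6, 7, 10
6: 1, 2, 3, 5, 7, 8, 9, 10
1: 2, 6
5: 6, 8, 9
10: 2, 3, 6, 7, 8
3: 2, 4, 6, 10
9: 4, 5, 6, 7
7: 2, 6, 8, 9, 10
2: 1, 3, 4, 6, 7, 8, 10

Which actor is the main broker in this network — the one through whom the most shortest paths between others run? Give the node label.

Unnormalized betweenness of each node: 1:0, 2:6, 3:5/6, 4:5/6, 5:1/3, 6:26/3, 7:7/6, 8:4/3, 9:13/6, 10:2/3.
6 has the largest value, 26/3, making it the main broker — the node through which the most shortest paths run.

6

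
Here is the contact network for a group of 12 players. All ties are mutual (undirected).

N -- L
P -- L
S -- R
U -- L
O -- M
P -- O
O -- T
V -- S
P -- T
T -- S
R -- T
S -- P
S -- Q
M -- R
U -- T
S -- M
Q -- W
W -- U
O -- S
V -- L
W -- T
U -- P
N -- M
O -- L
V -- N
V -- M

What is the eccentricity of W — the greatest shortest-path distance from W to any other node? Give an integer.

Distances from W: L:2, M:3, N:3, O:2, P:2, Q:1, R:2, S:2, T:1, U:1, V:3.
The largest is 3 (to M, V, and N), so the eccentricity of W is 3.

3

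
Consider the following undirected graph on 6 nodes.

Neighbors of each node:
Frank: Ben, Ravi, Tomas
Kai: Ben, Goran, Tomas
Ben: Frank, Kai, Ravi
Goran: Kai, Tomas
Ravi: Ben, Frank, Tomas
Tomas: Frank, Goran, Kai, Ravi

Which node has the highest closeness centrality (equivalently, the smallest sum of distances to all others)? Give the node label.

Tomas

Farness (sum of distances to all others) for each node — Ben:7, Frank:7, Goran:8, Kai:7, Ravi:7, Tomas:6.
The smallest farness is 6, for Tomas, so Tomas has the highest closeness.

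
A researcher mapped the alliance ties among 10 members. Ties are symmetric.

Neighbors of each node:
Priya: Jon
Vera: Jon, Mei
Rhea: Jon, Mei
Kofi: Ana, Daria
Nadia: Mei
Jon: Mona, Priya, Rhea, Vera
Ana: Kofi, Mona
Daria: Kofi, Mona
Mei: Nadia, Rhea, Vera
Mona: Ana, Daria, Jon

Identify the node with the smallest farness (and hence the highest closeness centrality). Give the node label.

Farness (sum of distances to all others) for each node — Ana:24, Daria:24, Jon:16, Kofi:30, Mei:24, Mona:18, Nadia:32, Priya:24, Rhea:20, Vera:20.
The smallest farness is 16, for Jon, so Jon has the highest closeness.

Jon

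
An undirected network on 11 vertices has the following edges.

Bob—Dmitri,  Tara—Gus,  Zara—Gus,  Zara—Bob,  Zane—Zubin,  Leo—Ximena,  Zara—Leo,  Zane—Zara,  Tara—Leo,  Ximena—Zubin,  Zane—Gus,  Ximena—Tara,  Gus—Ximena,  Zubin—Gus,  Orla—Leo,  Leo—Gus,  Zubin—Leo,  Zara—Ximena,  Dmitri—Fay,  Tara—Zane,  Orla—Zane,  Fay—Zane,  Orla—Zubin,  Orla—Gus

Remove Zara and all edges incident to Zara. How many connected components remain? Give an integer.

Zara's neighbors (Bob, Gus, Leo, Ximena, and Zane) remain reachable from one another through other ties, so the rest of the network stays in one piece.

1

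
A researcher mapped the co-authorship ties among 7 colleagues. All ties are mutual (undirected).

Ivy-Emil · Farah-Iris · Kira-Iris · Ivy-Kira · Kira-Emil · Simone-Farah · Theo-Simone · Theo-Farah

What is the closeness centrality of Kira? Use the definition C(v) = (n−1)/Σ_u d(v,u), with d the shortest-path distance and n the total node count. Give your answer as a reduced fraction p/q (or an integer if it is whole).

Distances from Kira: Emil:1, Farah:2, Iris:1, Ivy:1, Simone:3, Theo:3. Sum = 11.
n = 7, so closeness = 6/11.

6/11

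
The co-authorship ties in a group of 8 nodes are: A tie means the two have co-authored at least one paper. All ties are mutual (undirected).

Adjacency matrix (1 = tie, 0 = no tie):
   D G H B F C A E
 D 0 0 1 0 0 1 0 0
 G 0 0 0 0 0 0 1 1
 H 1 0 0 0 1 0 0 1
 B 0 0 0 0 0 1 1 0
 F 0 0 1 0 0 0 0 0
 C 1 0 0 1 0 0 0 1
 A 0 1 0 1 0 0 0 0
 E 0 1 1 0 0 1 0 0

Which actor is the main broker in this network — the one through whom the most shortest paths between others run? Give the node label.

E

Unnormalized betweenness of each node: A:1, B:2, C:6, D:2, E:8, F:0, G:3, H:7.
E has the largest value, 8, making it the main broker — the node through which the most shortest paths run.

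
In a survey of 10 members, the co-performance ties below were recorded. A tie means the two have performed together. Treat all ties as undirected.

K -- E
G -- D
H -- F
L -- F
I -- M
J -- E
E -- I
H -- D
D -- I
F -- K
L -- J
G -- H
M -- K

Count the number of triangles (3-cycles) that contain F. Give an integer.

0

F's neighbors are H, K, and L, but none of them are tied to each other, so no triangle contains F.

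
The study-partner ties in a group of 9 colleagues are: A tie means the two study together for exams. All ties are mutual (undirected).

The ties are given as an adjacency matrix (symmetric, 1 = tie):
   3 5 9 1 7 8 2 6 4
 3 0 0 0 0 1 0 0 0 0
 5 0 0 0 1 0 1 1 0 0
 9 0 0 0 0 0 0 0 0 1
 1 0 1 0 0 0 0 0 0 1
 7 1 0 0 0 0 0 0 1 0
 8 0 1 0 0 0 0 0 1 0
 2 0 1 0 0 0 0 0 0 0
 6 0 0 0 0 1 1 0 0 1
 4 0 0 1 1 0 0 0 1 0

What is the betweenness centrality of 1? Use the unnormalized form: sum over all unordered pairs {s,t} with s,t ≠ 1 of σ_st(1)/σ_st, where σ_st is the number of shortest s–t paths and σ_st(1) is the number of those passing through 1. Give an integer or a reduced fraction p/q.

4

Pairs whose geodesics pass through 1 — 5–9: 1; 5–4: 1; 9–2: 1; 2–4: 1.
All other pairs contribute 0.
Summing the contributions gives betweenness(1) = 4.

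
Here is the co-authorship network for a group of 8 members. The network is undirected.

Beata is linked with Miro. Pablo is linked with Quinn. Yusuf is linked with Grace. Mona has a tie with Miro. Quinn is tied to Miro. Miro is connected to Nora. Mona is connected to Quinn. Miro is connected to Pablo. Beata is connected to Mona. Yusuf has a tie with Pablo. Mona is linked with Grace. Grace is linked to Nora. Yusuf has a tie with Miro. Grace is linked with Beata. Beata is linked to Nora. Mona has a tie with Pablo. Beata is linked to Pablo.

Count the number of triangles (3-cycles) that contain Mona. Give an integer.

Mona's neighbors: Beata, Grace, Miro, Pablo, and Quinn.
Neighbor pairs that are themselves tied: Mona–Beata–Grace; Mona–Beata–Miro; Mona–Beata–Pablo; Mona–Miro–Pablo; Mona–Miro–Quinn; Mona–Pablo–Quinn. Each forms one triangle with Mona, for 6 in total.

6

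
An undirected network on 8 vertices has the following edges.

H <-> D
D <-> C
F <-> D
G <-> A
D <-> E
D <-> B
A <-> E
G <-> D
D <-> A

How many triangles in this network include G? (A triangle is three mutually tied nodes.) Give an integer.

G's neighbors: A and D.
Neighbor pairs that are themselves tied: G–A–D. Each forms one triangle with G, for 1 in total.

1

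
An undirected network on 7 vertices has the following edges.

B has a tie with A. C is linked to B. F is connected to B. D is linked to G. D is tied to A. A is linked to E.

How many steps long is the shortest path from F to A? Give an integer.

2

One shortest route is F – B – A, which uses 2 edges, and F and A are not directly tied, so nothing shorter exists. So d(F,A) = 2.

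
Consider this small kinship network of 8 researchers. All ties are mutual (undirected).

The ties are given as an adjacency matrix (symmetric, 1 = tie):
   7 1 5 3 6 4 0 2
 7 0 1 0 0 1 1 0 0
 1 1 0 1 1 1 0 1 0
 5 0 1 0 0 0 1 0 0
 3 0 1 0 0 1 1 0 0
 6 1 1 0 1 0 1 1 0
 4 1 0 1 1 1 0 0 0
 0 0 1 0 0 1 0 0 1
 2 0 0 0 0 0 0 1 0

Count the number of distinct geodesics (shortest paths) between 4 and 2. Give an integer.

The shortest distance is 3, and the only length-3 path is 4–6–0–2. So there is exactly 1 shortest path.

1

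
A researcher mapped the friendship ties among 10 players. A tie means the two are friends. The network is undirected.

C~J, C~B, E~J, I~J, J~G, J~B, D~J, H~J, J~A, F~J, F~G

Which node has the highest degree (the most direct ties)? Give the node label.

J

Degrees — A:1, B:2, C:2, D:1, E:1, F:2, G:2, H:1, I:1, J:9.
The maximum is 9, attained only by J.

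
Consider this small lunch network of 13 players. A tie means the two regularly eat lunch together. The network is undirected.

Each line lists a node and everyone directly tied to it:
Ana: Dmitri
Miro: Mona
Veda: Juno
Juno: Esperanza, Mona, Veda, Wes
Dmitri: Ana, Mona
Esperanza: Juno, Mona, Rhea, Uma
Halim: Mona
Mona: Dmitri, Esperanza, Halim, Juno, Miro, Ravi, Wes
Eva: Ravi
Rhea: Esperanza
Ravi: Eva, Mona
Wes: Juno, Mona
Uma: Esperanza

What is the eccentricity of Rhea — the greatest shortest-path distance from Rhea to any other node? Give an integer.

4

Distances from Rhea: Ana:4, Dmitri:3, Esperanza:1, Eva:4, Halim:3, Juno:2, Miro:3, Mona:2, Ravi:3, Uma:2, Veda:3, Wes:3.
The largest is 4 (to Eva and Ana), so the eccentricity of Rhea is 4.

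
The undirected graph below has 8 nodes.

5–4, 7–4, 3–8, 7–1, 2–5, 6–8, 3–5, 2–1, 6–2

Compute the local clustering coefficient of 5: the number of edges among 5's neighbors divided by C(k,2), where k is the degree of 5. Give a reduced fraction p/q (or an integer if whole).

5's neighbors: 2, 3, and 4 (k = 3).
Possible neighbor pairs: C(3,2) = 3. Edges among them: none → e = 0.
Clustering(5) = 0/3 = 0.

0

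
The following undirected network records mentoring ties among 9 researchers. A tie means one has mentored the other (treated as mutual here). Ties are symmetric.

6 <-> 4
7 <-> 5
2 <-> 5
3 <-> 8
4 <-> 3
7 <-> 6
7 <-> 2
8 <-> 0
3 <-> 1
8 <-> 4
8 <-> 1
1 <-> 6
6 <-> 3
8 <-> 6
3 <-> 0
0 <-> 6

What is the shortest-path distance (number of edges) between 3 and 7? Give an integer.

2

One shortest route is 3 – 6 – 7, which uses 2 edges, and 3 and 7 are not directly tied, so nothing shorter exists. So d(3,7) = 2.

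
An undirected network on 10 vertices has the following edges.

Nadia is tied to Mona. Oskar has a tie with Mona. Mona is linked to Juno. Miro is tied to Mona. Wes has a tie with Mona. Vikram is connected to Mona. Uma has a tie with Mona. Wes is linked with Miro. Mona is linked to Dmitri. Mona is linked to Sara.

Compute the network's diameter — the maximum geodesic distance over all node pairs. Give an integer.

2

Eccentricity of each node (its greatest distance to any other): Dmitri:2, Juno:2, Miro:2, Mona:1, Nadia:2, Oskar:2, Sara:2, Uma:2, Vikram:2, Wes:2.
The maximum eccentricity is 2, realized for instance by the pair Wes–Vikram via Wes – Mona – Vikram. So the diameter is 2.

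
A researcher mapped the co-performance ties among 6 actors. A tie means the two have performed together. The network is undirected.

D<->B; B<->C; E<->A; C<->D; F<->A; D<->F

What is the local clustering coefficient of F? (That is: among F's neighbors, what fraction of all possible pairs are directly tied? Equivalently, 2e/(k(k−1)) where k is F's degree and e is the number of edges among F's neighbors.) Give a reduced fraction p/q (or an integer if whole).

0

F's neighbors: A and D (k = 2).
Possible neighbor pairs: C(2,2) = 1. Edges among them: none → e = 0.
Clustering(F) = 0/1.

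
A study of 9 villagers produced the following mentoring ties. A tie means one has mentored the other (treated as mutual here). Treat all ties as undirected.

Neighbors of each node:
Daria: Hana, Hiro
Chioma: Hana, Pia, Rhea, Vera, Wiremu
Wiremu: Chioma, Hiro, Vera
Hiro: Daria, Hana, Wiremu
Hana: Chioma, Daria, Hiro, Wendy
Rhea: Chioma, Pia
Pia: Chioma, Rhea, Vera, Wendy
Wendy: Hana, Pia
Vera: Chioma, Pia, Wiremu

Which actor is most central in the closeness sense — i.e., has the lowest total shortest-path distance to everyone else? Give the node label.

Farness (sum of distances to all others) for each node — Chioma:11, Daria:17, Hana:12, Hiro:15, Pia:14, Rhea:16, Vera:14, Wendy:15, Wiremu:14.
The smallest farness is 11, for Chioma, so Chioma has the highest closeness.

Chioma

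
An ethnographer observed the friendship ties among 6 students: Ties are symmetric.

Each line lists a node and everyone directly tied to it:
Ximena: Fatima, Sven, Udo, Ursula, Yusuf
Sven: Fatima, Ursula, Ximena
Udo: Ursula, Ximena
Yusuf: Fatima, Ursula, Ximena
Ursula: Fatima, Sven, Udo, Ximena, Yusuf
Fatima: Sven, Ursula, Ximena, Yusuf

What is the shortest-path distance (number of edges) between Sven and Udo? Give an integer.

2

One shortest route is Sven – Ximena – Udo, which uses 2 edges, and Sven and Udo are not directly tied, so nothing shorter exists. So d(Sven,Udo) = 2.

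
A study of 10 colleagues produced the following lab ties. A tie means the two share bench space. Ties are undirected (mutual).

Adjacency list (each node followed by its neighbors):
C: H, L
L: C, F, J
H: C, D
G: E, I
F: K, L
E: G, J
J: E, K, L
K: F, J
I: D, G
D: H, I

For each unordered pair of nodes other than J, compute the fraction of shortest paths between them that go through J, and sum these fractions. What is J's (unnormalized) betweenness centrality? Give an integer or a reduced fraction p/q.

37/3

Pairs whose geodesics pass through J — I–L: 1/2; I–F: 2/3; I–K: 1; D–K: 2/3; H–K: 1/2; H–E: 1/2; C–K: 1/2; C–E: 1; C–G: 1/2; L–K: 1/2; L–E: 1; L–G: 1; F–E: 2/2; F–G: 2/2 … (+2 more pairs).
All other pairs contribute 0.
Summing the contributions gives betweenness(J) = 37/3.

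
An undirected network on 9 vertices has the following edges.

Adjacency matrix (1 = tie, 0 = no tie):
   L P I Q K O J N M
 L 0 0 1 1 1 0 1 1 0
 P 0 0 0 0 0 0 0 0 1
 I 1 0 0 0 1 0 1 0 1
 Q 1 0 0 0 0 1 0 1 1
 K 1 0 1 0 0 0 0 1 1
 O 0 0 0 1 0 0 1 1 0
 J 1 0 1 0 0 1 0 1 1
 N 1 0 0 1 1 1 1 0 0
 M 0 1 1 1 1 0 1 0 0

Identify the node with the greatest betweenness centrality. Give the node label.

Unnormalized betweenness of each node: I:3/4, J:23/6, K:3/2, L:5/3, M:25/3, N:13/6, O:1/4, P:0, Q:5/2.
M has the largest value, 25/3, making it the main broker — the node through which the most shortest paths run.

M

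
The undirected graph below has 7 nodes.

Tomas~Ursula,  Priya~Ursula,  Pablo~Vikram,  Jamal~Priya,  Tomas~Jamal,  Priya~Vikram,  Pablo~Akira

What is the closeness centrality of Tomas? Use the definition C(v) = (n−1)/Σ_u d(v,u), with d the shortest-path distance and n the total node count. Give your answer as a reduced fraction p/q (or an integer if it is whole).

Distances from Tomas: Akira:5, Jamal:1, Pablo:4, Priya:2, Ursula:1, Vikram:3. Sum = 16.
n = 7, so closeness = 6/16 = 3/8.

3/8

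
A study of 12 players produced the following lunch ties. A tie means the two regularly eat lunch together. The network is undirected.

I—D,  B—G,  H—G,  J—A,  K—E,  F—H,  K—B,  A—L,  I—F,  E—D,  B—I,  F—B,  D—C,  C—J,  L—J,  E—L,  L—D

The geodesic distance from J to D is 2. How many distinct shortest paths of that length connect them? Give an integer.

2

The shortest distance is 2. The length-2 paths are: J–C–D; J–L–D.
That gives 2 distinct shortest paths.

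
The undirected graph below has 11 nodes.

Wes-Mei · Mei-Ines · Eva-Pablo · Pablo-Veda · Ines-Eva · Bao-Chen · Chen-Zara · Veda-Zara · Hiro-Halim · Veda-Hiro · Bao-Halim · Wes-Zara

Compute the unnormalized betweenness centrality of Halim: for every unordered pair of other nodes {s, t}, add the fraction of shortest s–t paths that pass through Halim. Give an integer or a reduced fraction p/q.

Pairs whose geodesics pass through Halim — Pablo–Bao: 1/2; Eva–Bao: 1/2; Chen–Hiro: 1/2; Bao–Hiro: 1; Bao–Veda: 1/2.
All other pairs contribute 0.
Summing the contributions gives betweenness(Halim) = 3.

3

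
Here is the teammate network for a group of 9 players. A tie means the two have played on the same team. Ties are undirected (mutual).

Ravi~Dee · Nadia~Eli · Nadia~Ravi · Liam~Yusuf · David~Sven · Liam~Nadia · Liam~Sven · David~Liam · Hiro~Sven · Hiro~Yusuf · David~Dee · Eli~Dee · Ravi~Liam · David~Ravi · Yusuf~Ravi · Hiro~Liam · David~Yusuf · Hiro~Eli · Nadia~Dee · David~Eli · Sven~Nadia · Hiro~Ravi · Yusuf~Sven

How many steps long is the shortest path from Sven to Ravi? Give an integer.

One shortest route is Sven – Nadia – Ravi, which uses 2 edges, and Sven and Ravi are not directly tied, so nothing shorter exists. So d(Sven,Ravi) = 2.

2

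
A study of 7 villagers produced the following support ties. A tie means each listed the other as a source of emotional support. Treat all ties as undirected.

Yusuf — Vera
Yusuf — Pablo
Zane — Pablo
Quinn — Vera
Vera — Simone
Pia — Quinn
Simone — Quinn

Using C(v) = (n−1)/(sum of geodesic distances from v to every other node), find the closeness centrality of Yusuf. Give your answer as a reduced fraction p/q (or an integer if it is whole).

6/11

Distances from Yusuf: Pablo:1, Pia:3, Quinn:2, Simone:2, Vera:1, Zane:2. Sum = 11.
n = 7, so closeness = 6/11.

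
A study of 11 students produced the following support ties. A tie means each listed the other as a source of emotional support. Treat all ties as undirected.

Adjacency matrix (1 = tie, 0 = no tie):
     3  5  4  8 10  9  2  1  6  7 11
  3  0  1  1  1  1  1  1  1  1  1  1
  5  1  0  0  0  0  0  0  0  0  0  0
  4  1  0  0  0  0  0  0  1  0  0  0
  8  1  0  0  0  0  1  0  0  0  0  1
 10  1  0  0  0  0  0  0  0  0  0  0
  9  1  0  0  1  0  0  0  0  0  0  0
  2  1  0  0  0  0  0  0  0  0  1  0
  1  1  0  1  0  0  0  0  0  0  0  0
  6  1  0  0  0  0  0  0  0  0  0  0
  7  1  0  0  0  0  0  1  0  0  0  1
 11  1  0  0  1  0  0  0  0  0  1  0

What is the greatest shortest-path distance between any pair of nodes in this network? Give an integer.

2

Eccentricity of each node (its greatest distance to any other): 1:2, 2:2, 3:1, 4:2, 5:2, 6:2, 7:2, 8:2, 9:2, 10:2, 11:2.
The maximum eccentricity is 2, realized for instance by the pair 5–4 via 5 – 3 – 4. So the diameter is 2.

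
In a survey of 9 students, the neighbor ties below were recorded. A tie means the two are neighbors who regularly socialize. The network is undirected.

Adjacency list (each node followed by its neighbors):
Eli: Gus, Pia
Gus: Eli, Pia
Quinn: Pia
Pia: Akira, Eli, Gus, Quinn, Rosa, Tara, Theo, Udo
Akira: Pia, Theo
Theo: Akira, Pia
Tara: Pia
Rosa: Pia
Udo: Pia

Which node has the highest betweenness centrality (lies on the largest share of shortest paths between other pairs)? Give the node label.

Pia

Unnormalized betweenness of each node: Akira:0, Eli:0, Gus:0, Pia:26, Quinn:0, Rosa:0, Tara:0, Theo:0, Udo:0.
Pia has the largest value, 26, making it the main broker — the node through which the most shortest paths run.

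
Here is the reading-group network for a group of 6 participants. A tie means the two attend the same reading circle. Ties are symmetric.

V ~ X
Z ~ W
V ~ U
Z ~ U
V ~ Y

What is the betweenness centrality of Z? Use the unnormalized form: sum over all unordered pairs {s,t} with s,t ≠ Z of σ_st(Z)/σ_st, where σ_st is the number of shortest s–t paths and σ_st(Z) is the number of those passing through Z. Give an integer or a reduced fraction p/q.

4

Pairs whose geodesics pass through Z — W–U: 1; W–V: 1; W–Y: 1; W–X: 1.
All other pairs contribute 0.
Summing the contributions gives betweenness(Z) = 4.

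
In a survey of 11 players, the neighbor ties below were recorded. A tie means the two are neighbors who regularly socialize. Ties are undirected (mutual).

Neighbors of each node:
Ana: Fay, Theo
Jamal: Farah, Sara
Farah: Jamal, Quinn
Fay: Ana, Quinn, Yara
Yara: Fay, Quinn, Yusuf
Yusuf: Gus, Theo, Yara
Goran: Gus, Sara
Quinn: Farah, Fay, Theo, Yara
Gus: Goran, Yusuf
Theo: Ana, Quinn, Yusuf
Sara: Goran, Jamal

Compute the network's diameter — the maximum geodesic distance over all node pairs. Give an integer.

5

Eccentricity of each node (its greatest distance to any other): Ana:5, Farah:4, Fay:4, Goran:4, Gus:4, Jamal:4, Quinn:4, Sara:5, Theo:4, Yara:4, Yusuf:4.
The maximum eccentricity is 5, realized for instance by the pair Sara–Ana via Sara – Jamal – Farah – Quinn – Fay – Ana. So the diameter is 5.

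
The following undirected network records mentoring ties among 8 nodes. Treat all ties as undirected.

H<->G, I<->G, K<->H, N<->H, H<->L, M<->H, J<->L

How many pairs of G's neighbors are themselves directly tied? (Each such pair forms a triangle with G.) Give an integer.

0

G's neighbors are H and I, but none of them are tied to each other, so no triangle contains G.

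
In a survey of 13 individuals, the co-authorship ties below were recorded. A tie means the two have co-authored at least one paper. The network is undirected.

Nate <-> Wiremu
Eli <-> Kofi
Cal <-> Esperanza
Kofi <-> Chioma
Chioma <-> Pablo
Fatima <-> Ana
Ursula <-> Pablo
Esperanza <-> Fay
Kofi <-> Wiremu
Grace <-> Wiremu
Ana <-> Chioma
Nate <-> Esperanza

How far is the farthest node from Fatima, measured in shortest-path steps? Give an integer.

7

Distances from Fatima: Ana:1, Cal:7, Chioma:2, Eli:4, Esperanza:6, Fay:7, Grace:5, Kofi:3, Nate:5, Pablo:3, Ursula:4, Wiremu:4.
The largest is 7 (to Fay and Cal), so the eccentricity of Fatima is 7.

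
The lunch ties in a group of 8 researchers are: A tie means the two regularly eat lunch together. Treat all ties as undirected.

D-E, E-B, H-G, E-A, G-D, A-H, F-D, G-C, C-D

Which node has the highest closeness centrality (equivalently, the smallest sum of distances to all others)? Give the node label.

Farness (sum of distances to all others) for each node — A:14, B:17, C:14, D:10, E:11, F:16, G:12, H:14.
The smallest farness is 10, for D, so D has the highest closeness.

D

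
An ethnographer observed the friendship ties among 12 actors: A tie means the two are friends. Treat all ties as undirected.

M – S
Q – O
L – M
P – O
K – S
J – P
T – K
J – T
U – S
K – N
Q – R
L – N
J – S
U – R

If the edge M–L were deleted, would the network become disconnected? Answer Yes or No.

Even without that edge, M still reaches L via M – S – K – N – L, so the network stays connected. Not a bridge.

No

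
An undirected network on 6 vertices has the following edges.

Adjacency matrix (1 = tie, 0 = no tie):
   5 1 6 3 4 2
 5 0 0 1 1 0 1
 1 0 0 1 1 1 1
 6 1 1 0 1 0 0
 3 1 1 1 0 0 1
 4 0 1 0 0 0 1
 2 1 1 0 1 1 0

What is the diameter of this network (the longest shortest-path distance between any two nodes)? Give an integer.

2

Eccentricity of each node (its greatest distance to any other): 1:2, 2:2, 3:2, 4:2, 5:2, 6:2.
The maximum eccentricity is 2, realized for instance by the pair 5–1 via 5 – 6 – 1. So the diameter is 2.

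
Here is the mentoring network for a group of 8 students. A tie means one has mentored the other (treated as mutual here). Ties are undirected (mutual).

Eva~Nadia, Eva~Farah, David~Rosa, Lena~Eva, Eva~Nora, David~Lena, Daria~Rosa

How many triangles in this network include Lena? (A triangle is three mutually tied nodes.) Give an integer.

Lena's neighbors are David and Eva, but none of them are tied to each other, so no triangle contains Lena.

0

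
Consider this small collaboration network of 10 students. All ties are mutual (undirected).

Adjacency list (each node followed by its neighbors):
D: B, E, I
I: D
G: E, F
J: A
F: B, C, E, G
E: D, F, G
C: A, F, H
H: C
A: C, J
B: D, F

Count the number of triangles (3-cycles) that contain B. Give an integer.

B's neighbors are D and F, but none of them are tied to each other, so no triangle contains B.

0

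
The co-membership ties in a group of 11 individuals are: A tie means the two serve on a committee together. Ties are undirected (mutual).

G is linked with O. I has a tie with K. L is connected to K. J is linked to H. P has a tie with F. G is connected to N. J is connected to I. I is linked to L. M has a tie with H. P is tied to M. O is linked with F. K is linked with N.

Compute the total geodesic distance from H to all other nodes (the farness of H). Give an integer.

Distances from H: F:3, G:5, I:2, J:1, K:3, L:3, M:1, N:4, O:4, P:2.
Sum = 3 + 5 + 2 + 1 + 3 + 3 + 1 + 4 + 4 + 2 = 28.

28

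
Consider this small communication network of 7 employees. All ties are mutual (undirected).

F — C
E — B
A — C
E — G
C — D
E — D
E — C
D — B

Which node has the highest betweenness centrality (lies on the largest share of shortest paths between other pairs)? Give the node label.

Unnormalized betweenness of each node: A:0, B:0, C:9, D:3/2, E:13/2, F:0, G:0.
C has the largest value, 9, making it the main broker — the node through which the most shortest paths run.

C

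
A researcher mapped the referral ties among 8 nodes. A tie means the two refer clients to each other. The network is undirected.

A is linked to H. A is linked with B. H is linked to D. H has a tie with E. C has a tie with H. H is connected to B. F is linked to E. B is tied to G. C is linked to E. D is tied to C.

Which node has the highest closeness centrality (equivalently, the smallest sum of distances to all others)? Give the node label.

H

Farness (sum of distances to all others) for each node — A:13, B:12, C:12, D:14, E:12, F:18, G:18, H:9.
The smallest farness is 9, for H, so H has the highest closeness.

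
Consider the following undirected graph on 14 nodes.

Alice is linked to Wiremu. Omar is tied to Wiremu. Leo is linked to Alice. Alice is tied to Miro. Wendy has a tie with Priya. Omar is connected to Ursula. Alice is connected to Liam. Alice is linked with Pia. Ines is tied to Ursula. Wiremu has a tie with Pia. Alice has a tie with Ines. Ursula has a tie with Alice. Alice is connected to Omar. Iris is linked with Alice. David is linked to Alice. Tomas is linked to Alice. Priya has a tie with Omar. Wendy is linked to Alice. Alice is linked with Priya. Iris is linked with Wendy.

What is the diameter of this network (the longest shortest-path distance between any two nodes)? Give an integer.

Eccentricity of each node (its greatest distance to any other): Alice:1, David:2, Ines:2, Iris:2, Leo:2, Liam:2, Miro:2, Omar:2, Pia:2, Priya:2, Tomas:2, Ursula:2, Wendy:2, Wiremu:2.
The maximum eccentricity is 2, realized for instance by the pair Tomas–Iris via Tomas – Alice – Iris. So the diameter is 2.

2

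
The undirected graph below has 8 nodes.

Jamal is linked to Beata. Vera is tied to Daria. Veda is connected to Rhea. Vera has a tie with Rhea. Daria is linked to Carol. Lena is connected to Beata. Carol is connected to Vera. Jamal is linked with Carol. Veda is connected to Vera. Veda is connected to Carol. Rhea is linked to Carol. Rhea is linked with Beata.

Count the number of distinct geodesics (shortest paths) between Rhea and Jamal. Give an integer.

2

The shortest distance is 2. The length-2 paths are: Rhea–Carol–Jamal; Rhea–Beata–Jamal.
That gives 2 distinct shortest paths.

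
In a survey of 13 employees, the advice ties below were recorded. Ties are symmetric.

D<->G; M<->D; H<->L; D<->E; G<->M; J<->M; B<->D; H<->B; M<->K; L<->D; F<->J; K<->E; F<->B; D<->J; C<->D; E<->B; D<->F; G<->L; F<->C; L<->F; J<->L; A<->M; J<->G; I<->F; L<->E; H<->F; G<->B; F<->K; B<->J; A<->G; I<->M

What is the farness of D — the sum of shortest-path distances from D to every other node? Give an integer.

Distances from D: A:2, B:1, C:1, E:1, F:1, G:1, H:2, I:2, J:1, K:2, L:1, M:1.
Sum = 2 + 1 + 1 + 1 + 1 + 1 + 2 + 2 + 1 + 2 + 1 + 1 = 16.

16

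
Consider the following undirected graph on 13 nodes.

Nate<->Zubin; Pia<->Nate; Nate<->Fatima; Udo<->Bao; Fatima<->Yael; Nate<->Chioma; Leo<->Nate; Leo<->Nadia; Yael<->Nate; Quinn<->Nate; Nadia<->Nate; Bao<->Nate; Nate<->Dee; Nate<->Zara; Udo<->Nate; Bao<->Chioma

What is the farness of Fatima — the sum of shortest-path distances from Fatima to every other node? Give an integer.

22

Distances from Fatima: Bao:2, Chioma:2, Dee:2, Leo:2, Nadia:2, Nate:1, Pia:2, Quinn:2, Udo:2, Yael:1, Zara:2, Zubin:2.
Sum = 2 + 2 + 2 + 2 + 2 + 1 + 2 + 2 + 2 + 1 + 2 + 2 = 22.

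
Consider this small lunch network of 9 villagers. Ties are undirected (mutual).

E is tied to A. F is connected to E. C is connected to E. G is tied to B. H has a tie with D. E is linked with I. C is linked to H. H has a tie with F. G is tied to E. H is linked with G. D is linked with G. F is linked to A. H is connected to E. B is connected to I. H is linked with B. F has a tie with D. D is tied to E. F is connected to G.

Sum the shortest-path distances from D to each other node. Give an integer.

12

Distances from D: A:2, B:2, C:2, E:1, F:1, G:1, H:1, I:2.
Sum = 2 + 2 + 2 + 1 + 1 + 1 + 1 + 2 = 12.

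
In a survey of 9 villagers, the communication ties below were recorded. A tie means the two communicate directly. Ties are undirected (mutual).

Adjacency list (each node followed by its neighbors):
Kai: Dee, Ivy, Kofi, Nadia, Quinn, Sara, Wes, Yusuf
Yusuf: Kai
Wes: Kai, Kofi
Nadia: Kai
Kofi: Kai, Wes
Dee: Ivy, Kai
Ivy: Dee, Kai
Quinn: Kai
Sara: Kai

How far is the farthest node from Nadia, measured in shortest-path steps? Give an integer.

Distances from Nadia: Dee:2, Ivy:2, Kai:1, Kofi:2, Quinn:2, Sara:2, Wes:2, Yusuf:2.
The largest is 2 (to Sara, Wes, Yusuf, Dee, Ivy, Kofi, and Quinn), so the eccentricity of Nadia is 2.

2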